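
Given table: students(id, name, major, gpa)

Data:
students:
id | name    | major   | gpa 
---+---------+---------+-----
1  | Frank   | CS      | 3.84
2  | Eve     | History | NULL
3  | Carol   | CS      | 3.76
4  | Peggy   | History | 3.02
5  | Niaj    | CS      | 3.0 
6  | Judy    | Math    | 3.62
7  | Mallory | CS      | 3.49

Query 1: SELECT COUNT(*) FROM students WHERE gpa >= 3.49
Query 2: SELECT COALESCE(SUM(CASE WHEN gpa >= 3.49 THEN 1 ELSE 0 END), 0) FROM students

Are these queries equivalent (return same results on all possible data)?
Yes, equivalent

Both queries return: [(4,)]

Reason: COUNT with WHERE vs conditional SUM (COALESCE handles empty-table NULL)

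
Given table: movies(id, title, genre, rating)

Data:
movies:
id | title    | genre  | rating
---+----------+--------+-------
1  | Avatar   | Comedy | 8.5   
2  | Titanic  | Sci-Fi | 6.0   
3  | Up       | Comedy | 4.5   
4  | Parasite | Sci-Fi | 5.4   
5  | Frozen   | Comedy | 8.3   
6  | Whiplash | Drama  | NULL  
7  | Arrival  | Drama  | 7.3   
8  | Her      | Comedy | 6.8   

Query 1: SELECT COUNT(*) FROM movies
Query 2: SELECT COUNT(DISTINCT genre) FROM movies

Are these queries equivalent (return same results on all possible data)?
No, not equivalent

Query 1 returns: [(8,)]
Query 2 returns: [(3,)]

Reason: COUNT(*) counts rows, COUNT(DISTINCT genre) counts unique genres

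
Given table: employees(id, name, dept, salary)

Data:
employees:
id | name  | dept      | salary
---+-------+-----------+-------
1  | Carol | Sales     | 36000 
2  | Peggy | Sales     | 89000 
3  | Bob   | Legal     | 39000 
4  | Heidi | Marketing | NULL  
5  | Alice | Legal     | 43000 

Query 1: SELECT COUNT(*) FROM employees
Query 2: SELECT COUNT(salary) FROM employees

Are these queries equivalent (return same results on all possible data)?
No, not equivalent

Query 1 returns: [(5,)]
Query 2 returns: [(4,)]

Reason: COUNT(*) includes NULLs, COUNT(column) excludes them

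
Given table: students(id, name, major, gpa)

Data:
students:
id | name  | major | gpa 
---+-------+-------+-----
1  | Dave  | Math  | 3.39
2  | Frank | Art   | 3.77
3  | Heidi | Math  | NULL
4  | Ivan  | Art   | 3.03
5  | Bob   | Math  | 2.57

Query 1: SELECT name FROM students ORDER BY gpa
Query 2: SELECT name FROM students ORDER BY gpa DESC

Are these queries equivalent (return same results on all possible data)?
No, not equivalent

Query 1 returns: [('Heidi',), ('Bob',), ('Ivan',), ('Dave',), ('Frank',)]
Query 2 returns: [('Frank',), ('Dave',), ('Ivan',), ('Bob',), ('Heidi',)]

Reason: ASC vs DESC gives opposite ordering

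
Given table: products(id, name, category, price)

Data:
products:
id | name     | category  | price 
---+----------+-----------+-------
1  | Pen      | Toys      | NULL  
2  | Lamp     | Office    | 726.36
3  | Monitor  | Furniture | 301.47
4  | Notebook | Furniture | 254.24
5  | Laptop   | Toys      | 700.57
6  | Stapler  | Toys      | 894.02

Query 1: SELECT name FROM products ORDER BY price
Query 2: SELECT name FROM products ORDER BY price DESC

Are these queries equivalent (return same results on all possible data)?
No, not equivalent

Query 1 returns: [('Pen',), ('Notebook',), ('Monitor',), ('Laptop',), ('Lamp',), ('Stapler',)]
Query 2 returns: [('Stapler',), ('Lamp',), ('Laptop',), ('Monitor',), ('Notebook',), ('Pen',)]

Reason: ASC vs DESC gives opposite ordering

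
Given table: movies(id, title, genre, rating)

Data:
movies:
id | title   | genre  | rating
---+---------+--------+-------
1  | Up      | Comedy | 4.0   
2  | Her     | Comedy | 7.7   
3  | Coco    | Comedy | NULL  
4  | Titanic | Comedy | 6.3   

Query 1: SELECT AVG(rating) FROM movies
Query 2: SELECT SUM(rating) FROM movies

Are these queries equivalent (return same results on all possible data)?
No, not equivalent

Query 1 returns: [(6.0,)]
Query 2 returns: [(18.0,)]

Reason: AVG vs SUM give different aggregate values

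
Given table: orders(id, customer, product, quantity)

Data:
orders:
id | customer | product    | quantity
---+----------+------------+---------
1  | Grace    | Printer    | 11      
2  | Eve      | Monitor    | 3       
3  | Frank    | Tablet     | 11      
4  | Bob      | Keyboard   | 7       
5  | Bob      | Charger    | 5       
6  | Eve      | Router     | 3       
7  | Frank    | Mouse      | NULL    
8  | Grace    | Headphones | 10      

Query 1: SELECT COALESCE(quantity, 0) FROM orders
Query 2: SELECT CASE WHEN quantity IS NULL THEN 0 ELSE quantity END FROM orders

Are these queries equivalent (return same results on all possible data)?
Yes, equivalent

Both queries return: [(0,), (3,), (3,), (5,), (7,), (10,), (11,), (11,)]

Reason: COALESCE vs CASE for NULL handling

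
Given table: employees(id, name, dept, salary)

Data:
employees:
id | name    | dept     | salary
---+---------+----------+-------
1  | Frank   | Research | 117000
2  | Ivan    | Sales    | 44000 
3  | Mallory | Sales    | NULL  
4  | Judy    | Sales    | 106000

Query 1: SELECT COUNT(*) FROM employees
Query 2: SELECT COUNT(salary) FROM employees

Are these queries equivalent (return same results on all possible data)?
No, not equivalent

Query 1 returns: [(4,)]
Query 2 returns: [(3,)]

Reason: COUNT(*) includes NULLs, COUNT(column) excludes them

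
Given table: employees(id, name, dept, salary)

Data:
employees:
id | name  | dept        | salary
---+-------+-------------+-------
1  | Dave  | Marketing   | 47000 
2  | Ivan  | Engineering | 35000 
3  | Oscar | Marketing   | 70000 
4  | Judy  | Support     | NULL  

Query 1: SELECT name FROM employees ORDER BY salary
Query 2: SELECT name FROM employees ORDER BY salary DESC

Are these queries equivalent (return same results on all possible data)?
No, not equivalent

Query 1 returns: [('Judy',), ('Ivan',), ('Dave',), ('Oscar',)]
Query 2 returns: [('Oscar',), ('Dave',), ('Ivan',), ('Judy',)]

Reason: ASC vs DESC gives opposite ordering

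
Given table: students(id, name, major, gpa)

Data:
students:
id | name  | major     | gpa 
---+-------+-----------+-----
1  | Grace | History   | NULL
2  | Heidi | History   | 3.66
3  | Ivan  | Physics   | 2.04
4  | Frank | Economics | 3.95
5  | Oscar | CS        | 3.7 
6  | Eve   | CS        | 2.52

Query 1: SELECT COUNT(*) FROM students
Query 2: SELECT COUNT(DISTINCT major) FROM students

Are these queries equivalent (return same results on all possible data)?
No, not equivalent

Query 1 returns: [(6,)]
Query 2 returns: [(4,)]

Reason: COUNT(*) counts rows, COUNT(DISTINCT major) counts unique majors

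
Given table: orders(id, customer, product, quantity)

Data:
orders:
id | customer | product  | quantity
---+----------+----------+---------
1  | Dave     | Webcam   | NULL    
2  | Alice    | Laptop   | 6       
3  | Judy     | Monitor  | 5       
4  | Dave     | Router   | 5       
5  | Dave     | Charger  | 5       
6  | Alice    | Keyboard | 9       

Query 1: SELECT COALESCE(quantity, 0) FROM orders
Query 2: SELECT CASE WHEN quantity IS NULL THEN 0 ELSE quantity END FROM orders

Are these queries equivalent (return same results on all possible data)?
Yes, equivalent

Both queries return: [(0,), (5,), (5,), (5,), (6,), (9,)]

Reason: COALESCE vs CASE for NULL handling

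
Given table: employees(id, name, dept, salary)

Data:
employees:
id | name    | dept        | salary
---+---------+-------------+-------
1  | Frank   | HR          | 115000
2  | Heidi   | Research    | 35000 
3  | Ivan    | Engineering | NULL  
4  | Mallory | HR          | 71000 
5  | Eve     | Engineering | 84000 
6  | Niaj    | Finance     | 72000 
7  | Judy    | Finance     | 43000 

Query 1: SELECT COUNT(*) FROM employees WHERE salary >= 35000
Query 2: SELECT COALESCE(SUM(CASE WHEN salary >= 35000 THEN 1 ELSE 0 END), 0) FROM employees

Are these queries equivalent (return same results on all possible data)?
Yes, equivalent

Both queries return: [(6,)]

Reason: COUNT with WHERE vs conditional SUM (COALESCE handles empty-table NULL)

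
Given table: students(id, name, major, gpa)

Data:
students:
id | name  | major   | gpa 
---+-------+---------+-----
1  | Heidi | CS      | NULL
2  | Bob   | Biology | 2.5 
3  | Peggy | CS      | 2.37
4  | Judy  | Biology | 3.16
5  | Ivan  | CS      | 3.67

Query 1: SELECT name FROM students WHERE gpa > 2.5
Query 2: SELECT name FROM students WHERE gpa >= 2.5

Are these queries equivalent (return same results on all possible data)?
No, not equivalent

Query 1 returns: [('Judy',), ('Ivan',)]
Query 2 returns: [('Bob',), ('Judy',), ('Ivan',)]

Reason: > vs >= gives different results when gpa = 2.5 exists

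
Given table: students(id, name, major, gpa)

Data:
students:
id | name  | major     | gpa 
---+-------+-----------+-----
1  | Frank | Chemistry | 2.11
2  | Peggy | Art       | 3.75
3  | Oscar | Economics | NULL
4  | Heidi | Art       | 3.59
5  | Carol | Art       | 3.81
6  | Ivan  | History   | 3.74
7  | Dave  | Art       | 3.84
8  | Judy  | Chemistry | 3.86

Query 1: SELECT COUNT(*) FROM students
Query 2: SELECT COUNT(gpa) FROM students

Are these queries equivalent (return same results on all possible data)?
No, not equivalent

Query 1 returns: [(8,)]
Query 2 returns: [(7,)]

Reason: COUNT(*) includes NULLs, COUNT(column) excludes them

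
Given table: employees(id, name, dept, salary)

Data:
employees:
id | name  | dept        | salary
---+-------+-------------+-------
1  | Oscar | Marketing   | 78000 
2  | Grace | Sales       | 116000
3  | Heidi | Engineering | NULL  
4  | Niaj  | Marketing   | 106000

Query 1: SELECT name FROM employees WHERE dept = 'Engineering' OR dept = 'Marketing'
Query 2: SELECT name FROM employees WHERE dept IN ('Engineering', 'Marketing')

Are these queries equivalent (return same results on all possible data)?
Yes, equivalent

Both queries return: [('Heidi',), ('Niaj',), ('Oscar',)]

Reason: OR vs IN are equivalent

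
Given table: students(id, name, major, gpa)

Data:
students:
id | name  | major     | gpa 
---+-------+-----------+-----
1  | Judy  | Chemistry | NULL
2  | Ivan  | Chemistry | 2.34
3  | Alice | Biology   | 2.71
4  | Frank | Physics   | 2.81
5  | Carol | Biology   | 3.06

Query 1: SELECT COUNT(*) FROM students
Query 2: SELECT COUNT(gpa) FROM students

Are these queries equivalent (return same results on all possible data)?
No, not equivalent

Query 1 returns: [(5,)]
Query 2 returns: [(4,)]

Reason: COUNT(*) includes NULLs, COUNT(column) excludes them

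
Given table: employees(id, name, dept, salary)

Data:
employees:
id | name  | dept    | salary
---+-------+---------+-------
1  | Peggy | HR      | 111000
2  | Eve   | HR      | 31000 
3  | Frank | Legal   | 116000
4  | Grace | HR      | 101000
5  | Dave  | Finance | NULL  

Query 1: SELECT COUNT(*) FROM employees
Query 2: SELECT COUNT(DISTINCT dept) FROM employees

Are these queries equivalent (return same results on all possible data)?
No, not equivalent

Query 1 returns: [(5,)]
Query 2 returns: [(3,)]

Reason: COUNT(*) counts rows, COUNT(DISTINCT dept) counts unique depts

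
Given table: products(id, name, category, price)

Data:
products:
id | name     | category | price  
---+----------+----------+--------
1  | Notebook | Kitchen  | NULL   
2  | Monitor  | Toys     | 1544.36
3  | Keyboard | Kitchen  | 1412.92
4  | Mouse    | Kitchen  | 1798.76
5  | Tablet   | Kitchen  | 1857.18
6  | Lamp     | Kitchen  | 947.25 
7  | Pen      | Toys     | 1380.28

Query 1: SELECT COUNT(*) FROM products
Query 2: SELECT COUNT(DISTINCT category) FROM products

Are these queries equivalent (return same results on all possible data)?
No, not equivalent

Query 1 returns: [(7,)]
Query 2 returns: [(2,)]

Reason: COUNT(*) counts rows, COUNT(DISTINCT category) counts unique categorys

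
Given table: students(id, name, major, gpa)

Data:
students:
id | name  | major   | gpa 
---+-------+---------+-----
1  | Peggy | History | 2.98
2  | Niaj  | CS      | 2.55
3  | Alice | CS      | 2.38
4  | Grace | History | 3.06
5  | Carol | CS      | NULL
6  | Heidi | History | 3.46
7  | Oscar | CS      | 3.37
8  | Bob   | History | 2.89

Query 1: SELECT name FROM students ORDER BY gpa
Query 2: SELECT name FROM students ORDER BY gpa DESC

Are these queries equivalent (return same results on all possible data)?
No, not equivalent

Query 1 returns: [('Carol',), ('Alice',), ('Niaj',), ('Bob',), ('Peggy',), ('Grace',), ('Oscar',), ('Heidi',)]
Query 2 returns: [('Heidi',), ('Oscar',), ('Grace',), ('Peggy',), ('Bob',), ('Niaj',), ('Alice',), ('Carol',)]

Reason: ASC vs DESC gives opposite ordering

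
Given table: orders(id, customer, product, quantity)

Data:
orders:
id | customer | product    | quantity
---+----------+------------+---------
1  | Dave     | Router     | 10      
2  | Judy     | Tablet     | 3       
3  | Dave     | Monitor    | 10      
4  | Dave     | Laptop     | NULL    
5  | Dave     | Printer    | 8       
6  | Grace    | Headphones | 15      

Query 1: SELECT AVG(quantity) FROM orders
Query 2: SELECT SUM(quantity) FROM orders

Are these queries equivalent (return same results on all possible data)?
No, not equivalent

Query 1 returns: [(9.2,)]
Query 2 returns: [(46,)]

Reason: AVG vs SUM give different aggregate values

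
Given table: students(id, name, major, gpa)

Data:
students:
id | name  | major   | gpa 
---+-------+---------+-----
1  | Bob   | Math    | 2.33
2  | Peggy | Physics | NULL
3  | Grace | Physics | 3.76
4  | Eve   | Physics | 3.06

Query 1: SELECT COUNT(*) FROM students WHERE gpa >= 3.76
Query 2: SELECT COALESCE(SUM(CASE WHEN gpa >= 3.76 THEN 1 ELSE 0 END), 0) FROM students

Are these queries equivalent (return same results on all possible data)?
Yes, equivalent

Both queries return: [(1,)]

Reason: COUNT with WHERE vs conditional SUM (COALESCE handles empty-table NULL)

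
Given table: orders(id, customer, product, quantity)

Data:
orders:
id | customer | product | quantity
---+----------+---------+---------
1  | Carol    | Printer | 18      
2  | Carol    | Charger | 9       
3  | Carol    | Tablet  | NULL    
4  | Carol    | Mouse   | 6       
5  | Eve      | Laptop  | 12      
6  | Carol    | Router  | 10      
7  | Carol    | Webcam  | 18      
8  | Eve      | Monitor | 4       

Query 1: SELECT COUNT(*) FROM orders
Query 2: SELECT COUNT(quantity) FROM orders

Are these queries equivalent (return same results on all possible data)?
No, not equivalent

Query 1 returns: [(8,)]
Query 2 returns: [(7,)]

Reason: COUNT(*) includes NULLs, COUNT(column) excludes them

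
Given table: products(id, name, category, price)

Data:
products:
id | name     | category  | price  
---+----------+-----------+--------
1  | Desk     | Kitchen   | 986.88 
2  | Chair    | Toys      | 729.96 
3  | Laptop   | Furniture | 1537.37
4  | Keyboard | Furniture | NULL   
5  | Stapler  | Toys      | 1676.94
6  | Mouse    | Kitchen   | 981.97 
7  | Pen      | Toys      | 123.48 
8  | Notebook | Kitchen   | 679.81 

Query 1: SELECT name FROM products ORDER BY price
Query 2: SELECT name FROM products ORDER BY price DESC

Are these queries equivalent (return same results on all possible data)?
No, not equivalent

Query 1 returns: [('Keyboard',), ('Pen',), ('Notebook',), ('Chair',), ('Mouse',), ('Desk',), ('Laptop',), ('Stapler',)]
Query 2 returns: [('Stapler',), ('Laptop',), ('Desk',), ('Mouse',), ('Chair',), ('Notebook',), ('Pen',), ('Keyboard',)]

Reason: ASC vs DESC gives opposite ordering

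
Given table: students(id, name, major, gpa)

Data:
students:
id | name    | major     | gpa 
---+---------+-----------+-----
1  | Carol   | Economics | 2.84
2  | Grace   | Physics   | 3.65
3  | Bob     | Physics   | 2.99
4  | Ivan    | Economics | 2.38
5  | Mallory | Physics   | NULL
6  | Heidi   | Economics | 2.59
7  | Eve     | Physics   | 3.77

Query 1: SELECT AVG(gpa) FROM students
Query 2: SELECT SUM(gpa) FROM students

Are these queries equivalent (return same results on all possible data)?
No, not equivalent

Query 1 returns: [(3.0366666666666666,)]
Query 2 returns: [(18.22,)]

Reason: AVG vs SUM give different aggregate values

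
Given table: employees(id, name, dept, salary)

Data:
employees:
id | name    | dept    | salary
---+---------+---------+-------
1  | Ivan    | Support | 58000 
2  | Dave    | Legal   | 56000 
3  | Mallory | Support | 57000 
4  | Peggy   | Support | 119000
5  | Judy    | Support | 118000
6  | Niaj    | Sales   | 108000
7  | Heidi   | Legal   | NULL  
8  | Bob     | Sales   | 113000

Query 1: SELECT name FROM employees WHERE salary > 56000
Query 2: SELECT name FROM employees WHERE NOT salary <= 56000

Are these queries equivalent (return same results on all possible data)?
Yes, equivalent

Both queries return: [('Bob',), ('Ivan',), ('Judy',), ('Mallory',), ('Niaj',), ('Peggy',)]

Reason: Both filter salary > 56000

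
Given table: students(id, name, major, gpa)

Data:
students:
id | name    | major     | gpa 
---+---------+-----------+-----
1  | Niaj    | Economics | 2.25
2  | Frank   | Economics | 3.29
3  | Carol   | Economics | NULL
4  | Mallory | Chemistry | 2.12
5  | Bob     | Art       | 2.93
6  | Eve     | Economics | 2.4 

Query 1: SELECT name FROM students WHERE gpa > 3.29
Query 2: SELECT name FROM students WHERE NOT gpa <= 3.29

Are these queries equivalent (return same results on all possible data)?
Yes, equivalent

Both queries return: []

Reason: Both filter gpa > 3.29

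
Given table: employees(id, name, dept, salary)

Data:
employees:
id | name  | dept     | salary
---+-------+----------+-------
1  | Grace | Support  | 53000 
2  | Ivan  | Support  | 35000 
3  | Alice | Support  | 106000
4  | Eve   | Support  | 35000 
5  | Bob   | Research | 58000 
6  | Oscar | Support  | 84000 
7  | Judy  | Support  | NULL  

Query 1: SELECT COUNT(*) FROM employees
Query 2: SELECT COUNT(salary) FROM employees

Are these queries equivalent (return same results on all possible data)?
No, not equivalent

Query 1 returns: [(7,)]
Query 2 returns: [(6,)]

Reason: COUNT(*) includes NULLs, COUNT(column) excludes them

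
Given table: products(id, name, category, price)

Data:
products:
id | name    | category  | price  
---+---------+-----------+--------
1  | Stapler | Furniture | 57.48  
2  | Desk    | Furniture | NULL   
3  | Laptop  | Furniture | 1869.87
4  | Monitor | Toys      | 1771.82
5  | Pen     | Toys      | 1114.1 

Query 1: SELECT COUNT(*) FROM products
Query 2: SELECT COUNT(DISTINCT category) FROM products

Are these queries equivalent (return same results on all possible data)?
No, not equivalent

Query 1 returns: [(5,)]
Query 2 returns: [(2,)]

Reason: COUNT(*) counts rows, COUNT(DISTINCT category) counts unique categorys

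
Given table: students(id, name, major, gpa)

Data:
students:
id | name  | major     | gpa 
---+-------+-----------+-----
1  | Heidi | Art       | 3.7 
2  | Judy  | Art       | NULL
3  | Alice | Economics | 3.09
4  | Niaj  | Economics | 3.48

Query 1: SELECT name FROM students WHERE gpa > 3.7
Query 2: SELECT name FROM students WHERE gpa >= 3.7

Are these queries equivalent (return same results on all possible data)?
No, not equivalent

Query 1 returns: []
Query 2 returns: [('Heidi',)]

Reason: > vs >= gives different results when gpa = 3.7 exists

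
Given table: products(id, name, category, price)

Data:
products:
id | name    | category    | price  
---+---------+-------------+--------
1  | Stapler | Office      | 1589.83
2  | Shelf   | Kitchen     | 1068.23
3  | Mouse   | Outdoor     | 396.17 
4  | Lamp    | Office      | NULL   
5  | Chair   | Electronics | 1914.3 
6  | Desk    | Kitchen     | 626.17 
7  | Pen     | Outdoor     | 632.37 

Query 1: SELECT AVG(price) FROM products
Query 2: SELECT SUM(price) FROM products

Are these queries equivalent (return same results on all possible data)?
No, not equivalent

Query 1 returns: [(1037.845,)]
Query 2 returns: [(6227.07,)]

Reason: AVG vs SUM give different aggregate values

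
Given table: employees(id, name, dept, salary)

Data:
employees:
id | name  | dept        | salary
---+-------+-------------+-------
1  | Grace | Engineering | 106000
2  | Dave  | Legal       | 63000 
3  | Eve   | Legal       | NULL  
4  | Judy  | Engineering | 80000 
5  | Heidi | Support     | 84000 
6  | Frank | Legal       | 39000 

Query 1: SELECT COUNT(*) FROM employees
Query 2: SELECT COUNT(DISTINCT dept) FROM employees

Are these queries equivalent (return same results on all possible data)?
No, not equivalent

Query 1 returns: [(6,)]
Query 2 returns: [(3,)]

Reason: COUNT(*) counts rows, COUNT(DISTINCT dept) counts unique depts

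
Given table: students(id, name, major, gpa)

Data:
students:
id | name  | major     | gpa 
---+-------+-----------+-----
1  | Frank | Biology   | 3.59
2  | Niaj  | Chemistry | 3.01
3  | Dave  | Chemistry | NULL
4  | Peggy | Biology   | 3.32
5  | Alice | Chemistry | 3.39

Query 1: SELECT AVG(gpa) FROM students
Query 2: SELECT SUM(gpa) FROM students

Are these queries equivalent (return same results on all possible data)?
No, not equivalent

Query 1 returns: [(3.3274999999999997,)]
Query 2 returns: [(13.309999999999999,)]

Reason: AVG vs SUM give different aggregate values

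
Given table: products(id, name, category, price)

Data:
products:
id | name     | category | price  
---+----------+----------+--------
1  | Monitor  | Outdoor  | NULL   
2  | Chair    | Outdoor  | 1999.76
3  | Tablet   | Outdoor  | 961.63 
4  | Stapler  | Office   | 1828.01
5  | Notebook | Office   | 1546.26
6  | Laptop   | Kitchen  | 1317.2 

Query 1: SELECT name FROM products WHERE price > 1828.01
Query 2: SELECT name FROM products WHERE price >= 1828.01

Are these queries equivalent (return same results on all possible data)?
No, not equivalent

Query 1 returns: [('Chair',)]
Query 2 returns: [('Chair',), ('Stapler',)]

Reason: > vs >= gives different results when price = 1828.01 exists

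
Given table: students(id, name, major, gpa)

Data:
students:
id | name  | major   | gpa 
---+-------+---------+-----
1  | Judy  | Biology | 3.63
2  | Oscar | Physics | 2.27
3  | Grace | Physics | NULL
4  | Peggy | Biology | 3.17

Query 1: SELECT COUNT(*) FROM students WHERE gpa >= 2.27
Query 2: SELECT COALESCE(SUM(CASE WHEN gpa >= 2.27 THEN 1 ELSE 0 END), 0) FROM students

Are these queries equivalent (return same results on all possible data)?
Yes, equivalent

Both queries return: [(3,)]

Reason: COUNT with WHERE vs conditional SUM (COALESCE handles empty-table NULL)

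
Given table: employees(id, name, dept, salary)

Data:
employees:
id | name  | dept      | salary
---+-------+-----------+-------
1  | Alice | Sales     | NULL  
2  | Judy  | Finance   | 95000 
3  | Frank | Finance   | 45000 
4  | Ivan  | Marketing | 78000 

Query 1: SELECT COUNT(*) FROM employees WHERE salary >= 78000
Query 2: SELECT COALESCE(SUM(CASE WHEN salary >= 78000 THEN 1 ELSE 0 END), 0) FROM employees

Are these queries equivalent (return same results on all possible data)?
Yes, equivalent

Both queries return: [(2,)]

Reason: COUNT with WHERE vs conditional SUM (COALESCE handles empty-table NULL)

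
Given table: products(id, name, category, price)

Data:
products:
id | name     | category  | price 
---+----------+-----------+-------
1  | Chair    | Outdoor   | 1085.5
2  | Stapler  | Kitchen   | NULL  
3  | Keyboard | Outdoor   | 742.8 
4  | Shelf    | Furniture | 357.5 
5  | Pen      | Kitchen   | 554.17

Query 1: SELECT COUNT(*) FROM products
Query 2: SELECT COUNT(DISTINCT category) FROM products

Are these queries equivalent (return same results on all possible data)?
No, not equivalent

Query 1 returns: [(5,)]
Query 2 returns: [(3,)]

Reason: COUNT(*) counts rows, COUNT(DISTINCT category) counts unique categorys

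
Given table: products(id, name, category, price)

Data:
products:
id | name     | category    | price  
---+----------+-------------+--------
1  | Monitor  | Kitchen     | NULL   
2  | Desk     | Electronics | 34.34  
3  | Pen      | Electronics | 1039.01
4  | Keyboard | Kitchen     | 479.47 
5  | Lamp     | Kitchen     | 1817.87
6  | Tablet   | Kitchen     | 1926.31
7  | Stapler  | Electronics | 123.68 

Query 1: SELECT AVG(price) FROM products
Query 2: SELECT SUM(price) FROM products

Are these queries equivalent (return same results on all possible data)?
No, not equivalent

Query 1 returns: [(903.4466666666667,)]
Query 2 returns: [(5420.68,)]

Reason: AVG vs SUM give different aggregate values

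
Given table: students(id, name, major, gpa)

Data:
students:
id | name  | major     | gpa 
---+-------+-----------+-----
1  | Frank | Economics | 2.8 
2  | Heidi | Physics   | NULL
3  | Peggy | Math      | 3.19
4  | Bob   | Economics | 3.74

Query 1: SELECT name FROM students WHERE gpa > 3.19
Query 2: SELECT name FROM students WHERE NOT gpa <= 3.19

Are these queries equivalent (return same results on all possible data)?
Yes, equivalent

Both queries return: [('Bob',)]

Reason: Both filter gpa > 3.19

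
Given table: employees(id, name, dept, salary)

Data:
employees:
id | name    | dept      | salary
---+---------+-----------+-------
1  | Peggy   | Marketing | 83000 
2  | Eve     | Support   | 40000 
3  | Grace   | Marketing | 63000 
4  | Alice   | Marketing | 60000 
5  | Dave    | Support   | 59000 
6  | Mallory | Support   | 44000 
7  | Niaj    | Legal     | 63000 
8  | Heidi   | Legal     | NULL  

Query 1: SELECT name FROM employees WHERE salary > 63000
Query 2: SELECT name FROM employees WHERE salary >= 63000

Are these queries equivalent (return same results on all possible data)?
No, not equivalent

Query 1 returns: [('Peggy',)]
Query 2 returns: [('Peggy',), ('Grace',), ('Niaj',)]

Reason: > vs >= gives different results when salary = 63000 exists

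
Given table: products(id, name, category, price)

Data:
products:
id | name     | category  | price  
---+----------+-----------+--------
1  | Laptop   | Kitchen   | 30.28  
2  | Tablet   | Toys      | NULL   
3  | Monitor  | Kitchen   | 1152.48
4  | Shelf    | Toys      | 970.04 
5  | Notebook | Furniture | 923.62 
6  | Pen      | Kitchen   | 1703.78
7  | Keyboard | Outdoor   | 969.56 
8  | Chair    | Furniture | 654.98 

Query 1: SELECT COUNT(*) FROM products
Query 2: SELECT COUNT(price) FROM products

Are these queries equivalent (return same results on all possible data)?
No, not equivalent

Query 1 returns: [(8,)]
Query 2 returns: [(7,)]

Reason: COUNT(*) includes NULLs, COUNT(column) excludes them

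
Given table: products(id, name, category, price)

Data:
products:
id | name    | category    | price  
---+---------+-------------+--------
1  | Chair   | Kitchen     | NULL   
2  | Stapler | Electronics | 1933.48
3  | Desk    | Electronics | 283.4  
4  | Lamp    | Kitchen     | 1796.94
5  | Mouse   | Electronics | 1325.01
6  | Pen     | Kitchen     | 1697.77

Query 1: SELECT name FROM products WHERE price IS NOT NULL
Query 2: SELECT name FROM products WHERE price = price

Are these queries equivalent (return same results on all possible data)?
Yes, equivalent

Both queries return: [('Desk',), ('Lamp',), ('Mouse',), ('Pen',), ('Stapler',)]

Reason: IS NOT NULL vs self-equality (both exclude NULLs)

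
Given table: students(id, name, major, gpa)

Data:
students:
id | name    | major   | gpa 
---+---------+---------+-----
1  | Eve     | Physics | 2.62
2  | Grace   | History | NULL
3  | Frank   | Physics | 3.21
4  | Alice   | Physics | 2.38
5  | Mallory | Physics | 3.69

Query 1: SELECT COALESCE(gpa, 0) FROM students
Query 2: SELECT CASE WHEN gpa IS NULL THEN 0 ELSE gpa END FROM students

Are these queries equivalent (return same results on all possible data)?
Yes, equivalent

Both queries return: [(0,), (2.38,), (2.62,), (3.21,), (3.69,)]

Reason: COALESCE vs CASE for NULL handling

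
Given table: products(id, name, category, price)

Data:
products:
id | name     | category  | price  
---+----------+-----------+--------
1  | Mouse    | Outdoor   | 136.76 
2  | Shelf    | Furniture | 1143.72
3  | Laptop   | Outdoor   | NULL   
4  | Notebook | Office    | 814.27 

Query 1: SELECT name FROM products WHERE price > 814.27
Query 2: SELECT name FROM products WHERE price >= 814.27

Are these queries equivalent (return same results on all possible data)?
No, not equivalent

Query 1 returns: [('Shelf',)]
Query 2 returns: [('Shelf',), ('Notebook',)]

Reason: > vs >= gives different results when price = 814.27 exists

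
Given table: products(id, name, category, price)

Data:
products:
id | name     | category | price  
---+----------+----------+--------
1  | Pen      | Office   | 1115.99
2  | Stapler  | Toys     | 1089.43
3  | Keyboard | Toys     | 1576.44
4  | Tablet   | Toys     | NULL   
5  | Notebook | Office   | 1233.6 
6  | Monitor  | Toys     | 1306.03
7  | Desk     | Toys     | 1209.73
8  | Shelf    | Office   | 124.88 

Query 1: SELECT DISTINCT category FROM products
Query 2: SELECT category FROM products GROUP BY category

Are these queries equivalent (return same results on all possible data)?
Yes, equivalent

Both queries return: [('Office',), ('Toys',)]

Reason: Both get unique categorys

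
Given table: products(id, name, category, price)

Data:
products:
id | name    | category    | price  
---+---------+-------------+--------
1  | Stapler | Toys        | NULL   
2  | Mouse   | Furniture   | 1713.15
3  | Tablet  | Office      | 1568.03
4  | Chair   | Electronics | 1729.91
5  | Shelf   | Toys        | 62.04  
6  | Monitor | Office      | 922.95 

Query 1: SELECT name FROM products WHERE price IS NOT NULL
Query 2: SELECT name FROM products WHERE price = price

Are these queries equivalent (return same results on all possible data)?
Yes, equivalent

Both queries return: [('Chair',), ('Monitor',), ('Mouse',), ('Shelf',), ('Tablet',)]

Reason: IS NOT NULL vs self-equality (both exclude NULLs)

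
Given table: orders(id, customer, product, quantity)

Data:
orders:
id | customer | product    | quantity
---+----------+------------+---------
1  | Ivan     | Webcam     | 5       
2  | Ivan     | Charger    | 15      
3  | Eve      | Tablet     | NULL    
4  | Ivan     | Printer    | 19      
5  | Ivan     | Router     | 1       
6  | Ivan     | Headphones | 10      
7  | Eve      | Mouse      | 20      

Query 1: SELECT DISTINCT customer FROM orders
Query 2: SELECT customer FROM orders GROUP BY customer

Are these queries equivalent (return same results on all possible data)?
Yes, equivalent

Both queries return: [('Eve',), ('Ivan',)]

Reason: Both get unique customers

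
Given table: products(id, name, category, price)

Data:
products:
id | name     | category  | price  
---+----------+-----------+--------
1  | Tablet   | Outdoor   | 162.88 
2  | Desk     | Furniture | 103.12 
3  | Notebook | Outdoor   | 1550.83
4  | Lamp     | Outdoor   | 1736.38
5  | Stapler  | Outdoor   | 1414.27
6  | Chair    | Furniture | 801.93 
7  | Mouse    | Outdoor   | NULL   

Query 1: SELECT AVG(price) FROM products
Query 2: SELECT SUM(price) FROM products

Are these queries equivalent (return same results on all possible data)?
No, not equivalent

Query 1 returns: [(961.5683333333333,)]
Query 2 returns: [(5769.41,)]

Reason: AVG vs SUM give different aggregate values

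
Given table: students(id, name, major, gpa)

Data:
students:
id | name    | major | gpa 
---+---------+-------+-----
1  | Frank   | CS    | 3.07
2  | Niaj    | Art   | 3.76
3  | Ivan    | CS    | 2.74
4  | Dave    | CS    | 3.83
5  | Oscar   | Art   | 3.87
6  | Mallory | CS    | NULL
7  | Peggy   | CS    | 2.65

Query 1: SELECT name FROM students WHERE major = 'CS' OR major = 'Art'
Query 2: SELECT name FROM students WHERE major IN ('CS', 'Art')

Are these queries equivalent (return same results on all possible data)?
Yes, equivalent

Both queries return: [('Dave',), ('Frank',), ('Ivan',), ('Mallory',), ('Niaj',), ('Oscar',), ('Peggy',)]

Reason: OR vs IN are equivalent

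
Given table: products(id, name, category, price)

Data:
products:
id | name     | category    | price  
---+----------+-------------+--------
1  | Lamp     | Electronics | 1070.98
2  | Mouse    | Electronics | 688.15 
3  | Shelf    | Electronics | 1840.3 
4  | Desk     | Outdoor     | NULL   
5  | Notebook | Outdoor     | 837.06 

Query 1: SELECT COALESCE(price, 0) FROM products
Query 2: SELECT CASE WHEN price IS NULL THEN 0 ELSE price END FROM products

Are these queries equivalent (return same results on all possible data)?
Yes, equivalent

Both queries return: [(0,), (688.15,), (837.06,), (1070.98,), (1840.3,)]

Reason: COALESCE vs CASE for NULL handling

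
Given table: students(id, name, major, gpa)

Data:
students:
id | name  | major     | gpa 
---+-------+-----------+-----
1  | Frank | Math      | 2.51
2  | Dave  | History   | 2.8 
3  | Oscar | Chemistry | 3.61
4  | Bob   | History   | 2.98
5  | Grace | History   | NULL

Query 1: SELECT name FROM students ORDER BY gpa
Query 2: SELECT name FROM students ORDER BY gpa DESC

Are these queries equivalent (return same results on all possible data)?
No, not equivalent

Query 1 returns: [('Grace',), ('Frank',), ('Dave',), ('Bob',), ('Oscar',)]
Query 2 returns: [('Oscar',), ('Bob',), ('Dave',), ('Frank',), ('Grace',)]

Reason: ASC vs DESC gives opposite ordering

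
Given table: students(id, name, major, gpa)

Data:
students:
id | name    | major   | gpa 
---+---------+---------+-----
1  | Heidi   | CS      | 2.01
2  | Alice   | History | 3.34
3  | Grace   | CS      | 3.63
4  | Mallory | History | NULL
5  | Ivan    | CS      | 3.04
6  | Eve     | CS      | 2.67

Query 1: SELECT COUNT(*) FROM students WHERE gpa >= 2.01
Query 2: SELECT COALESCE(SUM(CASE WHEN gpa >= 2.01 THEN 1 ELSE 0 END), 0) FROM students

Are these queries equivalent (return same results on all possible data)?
Yes, equivalent

Both queries return: [(5,)]

Reason: COUNT with WHERE vs conditional SUM (COALESCE handles empty-table NULL)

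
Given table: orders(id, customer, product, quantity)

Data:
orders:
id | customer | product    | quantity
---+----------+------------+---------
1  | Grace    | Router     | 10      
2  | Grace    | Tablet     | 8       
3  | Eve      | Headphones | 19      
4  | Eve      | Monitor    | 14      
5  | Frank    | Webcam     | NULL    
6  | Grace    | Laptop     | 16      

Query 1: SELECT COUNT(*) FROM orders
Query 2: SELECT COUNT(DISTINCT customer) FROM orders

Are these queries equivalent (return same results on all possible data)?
No, not equivalent

Query 1 returns: [(6,)]
Query 2 returns: [(3,)]

Reason: COUNT(*) counts rows, COUNT(DISTINCT customer) counts unique customers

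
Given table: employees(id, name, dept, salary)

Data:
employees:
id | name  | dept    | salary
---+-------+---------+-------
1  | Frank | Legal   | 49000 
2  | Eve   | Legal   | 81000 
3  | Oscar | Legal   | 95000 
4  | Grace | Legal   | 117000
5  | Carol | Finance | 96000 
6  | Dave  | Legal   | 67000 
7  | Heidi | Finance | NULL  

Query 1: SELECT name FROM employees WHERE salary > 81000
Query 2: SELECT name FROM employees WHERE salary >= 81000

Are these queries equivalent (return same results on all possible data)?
No, not equivalent

Query 1 returns: [('Oscar',), ('Grace',), ('Carol',)]
Query 2 returns: [('Eve',), ('Oscar',), ('Grace',), ('Carol',)]

Reason: > vs >= gives different results when salary = 81000 exists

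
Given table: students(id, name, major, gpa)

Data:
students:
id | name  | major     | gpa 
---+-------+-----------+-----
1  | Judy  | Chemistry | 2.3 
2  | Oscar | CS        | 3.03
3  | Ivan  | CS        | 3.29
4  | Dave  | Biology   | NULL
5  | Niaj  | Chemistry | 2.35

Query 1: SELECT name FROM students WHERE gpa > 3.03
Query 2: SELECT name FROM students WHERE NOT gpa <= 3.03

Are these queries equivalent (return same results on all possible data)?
Yes, equivalent

Both queries return: [('Ivan',)]

Reason: Both filter gpa > 3.03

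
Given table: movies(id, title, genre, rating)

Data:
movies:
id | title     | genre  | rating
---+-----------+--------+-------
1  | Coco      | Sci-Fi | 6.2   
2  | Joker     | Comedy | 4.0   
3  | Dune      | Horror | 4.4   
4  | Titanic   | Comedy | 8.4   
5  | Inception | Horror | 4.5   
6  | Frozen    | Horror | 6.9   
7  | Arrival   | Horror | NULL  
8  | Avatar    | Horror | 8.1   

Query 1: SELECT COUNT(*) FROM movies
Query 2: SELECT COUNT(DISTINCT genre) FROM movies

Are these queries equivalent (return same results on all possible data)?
No, not equivalent

Query 1 returns: [(8,)]
Query 2 returns: [(3,)]

Reason: COUNT(*) counts rows, COUNT(DISTINCT genre) counts unique genres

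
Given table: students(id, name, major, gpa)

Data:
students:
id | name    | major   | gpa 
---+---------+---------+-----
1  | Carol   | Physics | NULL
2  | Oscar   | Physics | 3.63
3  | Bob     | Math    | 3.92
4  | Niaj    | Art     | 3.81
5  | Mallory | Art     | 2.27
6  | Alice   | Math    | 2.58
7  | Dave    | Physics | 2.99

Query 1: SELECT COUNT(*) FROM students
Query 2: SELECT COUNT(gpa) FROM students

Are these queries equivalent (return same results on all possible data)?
No, not equivalent

Query 1 returns: [(7,)]
Query 2 returns: [(6,)]

Reason: COUNT(*) includes NULLs, COUNT(column) excludes them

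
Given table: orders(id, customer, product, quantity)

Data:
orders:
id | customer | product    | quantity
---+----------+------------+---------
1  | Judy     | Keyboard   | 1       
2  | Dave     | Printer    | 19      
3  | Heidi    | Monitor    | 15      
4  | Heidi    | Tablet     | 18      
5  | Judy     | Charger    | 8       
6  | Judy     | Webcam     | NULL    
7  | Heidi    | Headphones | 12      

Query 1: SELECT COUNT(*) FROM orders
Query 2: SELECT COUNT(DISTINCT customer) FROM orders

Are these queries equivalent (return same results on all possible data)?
No, not equivalent

Query 1 returns: [(7,)]
Query 2 returns: [(3,)]

Reason: COUNT(*) counts rows, COUNT(DISTINCT customer) counts unique customers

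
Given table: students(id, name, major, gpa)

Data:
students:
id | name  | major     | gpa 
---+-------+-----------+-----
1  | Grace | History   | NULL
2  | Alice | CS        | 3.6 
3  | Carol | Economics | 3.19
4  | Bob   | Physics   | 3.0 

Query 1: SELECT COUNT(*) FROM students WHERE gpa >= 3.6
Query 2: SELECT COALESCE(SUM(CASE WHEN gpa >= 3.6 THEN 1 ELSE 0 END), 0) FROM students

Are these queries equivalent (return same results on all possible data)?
Yes, equivalent

Both queries return: [(1,)]

Reason: COUNT with WHERE vs conditional SUM (COALESCE handles empty-table NULL)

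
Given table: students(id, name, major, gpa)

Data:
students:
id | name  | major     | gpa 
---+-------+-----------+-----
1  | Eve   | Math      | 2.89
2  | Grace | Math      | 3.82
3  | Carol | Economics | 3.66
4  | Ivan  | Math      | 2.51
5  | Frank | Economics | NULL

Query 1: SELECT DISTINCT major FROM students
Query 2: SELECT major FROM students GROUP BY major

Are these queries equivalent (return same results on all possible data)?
Yes, equivalent

Both queries return: [('Economics',), ('Math',)]

Reason: Both get unique majors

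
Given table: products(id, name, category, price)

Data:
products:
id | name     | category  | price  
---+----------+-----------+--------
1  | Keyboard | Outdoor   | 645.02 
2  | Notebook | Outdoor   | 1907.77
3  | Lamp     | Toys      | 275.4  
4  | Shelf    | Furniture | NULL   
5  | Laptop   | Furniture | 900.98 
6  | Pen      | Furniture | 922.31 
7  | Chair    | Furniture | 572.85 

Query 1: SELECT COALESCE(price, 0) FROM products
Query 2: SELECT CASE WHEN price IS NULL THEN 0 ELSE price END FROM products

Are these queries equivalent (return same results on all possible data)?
Yes, equivalent

Both queries return: [(0,), (275.4,), (572.85,), (645.02,), (900.98,), (922.31,), (1907.77,)]

Reason: COALESCE vs CASE for NULL handling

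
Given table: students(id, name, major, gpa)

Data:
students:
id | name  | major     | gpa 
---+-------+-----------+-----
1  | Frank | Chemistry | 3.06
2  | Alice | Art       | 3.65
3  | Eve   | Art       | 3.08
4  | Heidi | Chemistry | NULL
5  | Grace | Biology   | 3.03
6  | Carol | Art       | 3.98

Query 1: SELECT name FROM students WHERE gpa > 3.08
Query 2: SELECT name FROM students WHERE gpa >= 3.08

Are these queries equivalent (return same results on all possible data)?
No, not equivalent

Query 1 returns: [('Alice',), ('Carol',)]
Query 2 returns: [('Alice',), ('Eve',), ('Carol',)]

Reason: > vs >= gives different results when gpa = 3.08 exists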